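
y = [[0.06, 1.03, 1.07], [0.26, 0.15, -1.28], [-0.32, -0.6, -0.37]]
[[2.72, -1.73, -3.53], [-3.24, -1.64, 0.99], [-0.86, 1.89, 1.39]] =y@[[-0.35, -2.66, 1.64], [0.10, -2.04, -2.73], [2.47, 0.50, -0.76]]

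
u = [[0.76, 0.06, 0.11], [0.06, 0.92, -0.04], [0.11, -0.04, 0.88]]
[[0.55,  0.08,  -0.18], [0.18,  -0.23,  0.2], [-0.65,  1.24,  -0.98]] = u@[[0.84, -0.09, -0.09], [0.10, -0.18, 0.17], [-0.84, 1.41, -1.10]]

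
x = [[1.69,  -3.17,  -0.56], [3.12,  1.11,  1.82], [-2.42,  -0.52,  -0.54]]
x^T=[[1.69, 3.12, -2.42], [-3.17, 1.11, -0.52], [-0.56, 1.82, -0.54]]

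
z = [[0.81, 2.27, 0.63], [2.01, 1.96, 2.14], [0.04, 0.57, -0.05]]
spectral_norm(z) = 4.19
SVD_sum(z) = [[1.17, 1.62, 1.17],  [1.75, 2.43, 1.75],  [0.20, 0.28, 0.20]] + [[-0.36, 0.65, -0.54], [0.26, -0.47, 0.39], [-0.16, 0.29, -0.25]] + [[-0.00, 0.00, 0.00], [0.0, -0.0, -0.0], [0.00, -0.00, -0.0]]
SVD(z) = [[-0.55,  0.76,  -0.34], [-0.83,  -0.55,  0.12], [-0.09,  0.35,  0.93]] @ diag([4.188602680799381, 1.2048975253245475, 0.005434691069804413]) @ [[-0.51,-0.7,-0.51], [-0.39,0.71,-0.59], [0.77,-0.10,-0.63]]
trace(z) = 2.72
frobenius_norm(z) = 4.36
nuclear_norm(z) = 5.40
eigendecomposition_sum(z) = [[1.24, 1.85, 1.21],[1.59, 2.38, 1.56],[0.24, 0.37, 0.24]] + [[-0.42, 0.42, -0.59], [0.42, -0.42, 0.58], [-0.21, 0.2, -0.29]] + [[-0.0, 0.0, 0.01],[0.0, -0.00, -0.0],[0.00, -0.00, -0.0]]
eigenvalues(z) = [3.85, -1.13, -0.01]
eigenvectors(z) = [[-0.61,-0.67,-0.77], [-0.78,0.66,0.1], [-0.12,-0.33,0.63]]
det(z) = 0.03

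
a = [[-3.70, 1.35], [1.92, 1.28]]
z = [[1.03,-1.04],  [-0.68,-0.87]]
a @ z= [[-4.73, 2.67], [1.11, -3.11]]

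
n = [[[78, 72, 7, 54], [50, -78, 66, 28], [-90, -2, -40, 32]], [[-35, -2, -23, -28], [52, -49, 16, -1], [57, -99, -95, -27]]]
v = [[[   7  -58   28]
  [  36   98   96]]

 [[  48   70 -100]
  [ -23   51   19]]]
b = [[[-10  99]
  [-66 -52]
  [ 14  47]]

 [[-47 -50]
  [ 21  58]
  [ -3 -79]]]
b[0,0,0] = -10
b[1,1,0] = 21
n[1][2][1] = -99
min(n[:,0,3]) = -28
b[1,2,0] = -3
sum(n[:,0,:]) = 123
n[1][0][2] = -23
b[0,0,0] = -10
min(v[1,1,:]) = -23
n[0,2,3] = 32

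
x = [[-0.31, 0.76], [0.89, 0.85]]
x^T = [[-0.31, 0.89], [0.76, 0.85]]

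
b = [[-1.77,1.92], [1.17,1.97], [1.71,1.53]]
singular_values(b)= [3.26, 2.59]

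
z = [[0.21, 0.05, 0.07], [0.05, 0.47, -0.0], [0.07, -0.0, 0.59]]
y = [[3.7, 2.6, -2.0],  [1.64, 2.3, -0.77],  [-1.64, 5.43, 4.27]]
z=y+[[-3.49, -2.55, 2.07],[-1.59, -1.83, 0.77],[1.71, -5.43, -3.68]]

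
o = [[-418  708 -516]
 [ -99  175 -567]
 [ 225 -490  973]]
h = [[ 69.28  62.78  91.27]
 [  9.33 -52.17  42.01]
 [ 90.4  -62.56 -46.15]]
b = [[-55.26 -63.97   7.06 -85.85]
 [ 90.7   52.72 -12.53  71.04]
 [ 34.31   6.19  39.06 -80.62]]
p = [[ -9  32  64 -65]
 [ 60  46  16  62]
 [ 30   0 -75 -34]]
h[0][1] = 62.78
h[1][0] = 9.33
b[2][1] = 6.19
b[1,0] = 90.7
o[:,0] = [-418, -99, 225]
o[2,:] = [225, -490, 973]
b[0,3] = -85.85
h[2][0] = 90.4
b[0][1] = -63.97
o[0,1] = 708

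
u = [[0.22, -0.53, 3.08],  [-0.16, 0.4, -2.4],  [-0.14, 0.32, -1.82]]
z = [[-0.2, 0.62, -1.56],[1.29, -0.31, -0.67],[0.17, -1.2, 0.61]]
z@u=[[0.08,-0.15,0.74], [0.43,-1.02,5.94], [0.14,-0.37,2.29]]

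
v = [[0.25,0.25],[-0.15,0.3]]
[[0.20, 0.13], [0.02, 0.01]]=v @ [[0.47, 0.31], [0.31, 0.20]]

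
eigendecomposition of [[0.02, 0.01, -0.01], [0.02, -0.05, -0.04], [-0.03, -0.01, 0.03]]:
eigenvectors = [[0.41,0.66,-0.12],[0.41,-0.27,0.99],[-0.82,0.70,0.07]]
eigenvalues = [0.05, 0.01, -0.06]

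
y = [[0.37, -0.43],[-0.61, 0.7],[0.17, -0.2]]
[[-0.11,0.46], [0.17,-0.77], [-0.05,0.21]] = y @ [[0.52,  1.14], [0.7,  -0.10]]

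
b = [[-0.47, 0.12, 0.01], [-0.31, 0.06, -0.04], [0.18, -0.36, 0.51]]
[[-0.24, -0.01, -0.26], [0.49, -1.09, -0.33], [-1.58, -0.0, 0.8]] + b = [[-0.71,0.11,-0.25],  [0.18,-1.03,-0.37],  [-1.4,-0.36,1.31]]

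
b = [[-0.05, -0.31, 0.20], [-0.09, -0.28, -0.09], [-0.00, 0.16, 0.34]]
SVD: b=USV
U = [[0.51, 0.73, 0.47], [0.66, 0.02, -0.75], [-0.56, 0.69, -0.47]]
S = [0.46, 0.4, 0.05]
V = [[-0.18, -0.93, -0.32],[-0.10, -0.3, 0.95],[0.98, -0.2, 0.03]]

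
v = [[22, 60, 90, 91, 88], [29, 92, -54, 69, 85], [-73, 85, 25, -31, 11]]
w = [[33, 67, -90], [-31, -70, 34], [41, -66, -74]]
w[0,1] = 67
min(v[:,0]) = -73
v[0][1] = 60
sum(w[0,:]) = 10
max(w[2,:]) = 41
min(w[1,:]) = -70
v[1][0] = 29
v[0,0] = 22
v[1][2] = -54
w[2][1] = -66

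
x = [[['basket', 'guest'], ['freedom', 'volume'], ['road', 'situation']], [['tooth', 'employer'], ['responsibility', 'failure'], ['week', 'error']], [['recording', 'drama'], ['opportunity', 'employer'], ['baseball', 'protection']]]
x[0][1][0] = 'freedom'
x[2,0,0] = 'recording'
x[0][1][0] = 'freedom'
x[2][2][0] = 'baseball'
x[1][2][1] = 'error'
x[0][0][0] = 'basket'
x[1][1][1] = 'failure'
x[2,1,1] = 'employer'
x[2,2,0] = 'baseball'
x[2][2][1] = 'protection'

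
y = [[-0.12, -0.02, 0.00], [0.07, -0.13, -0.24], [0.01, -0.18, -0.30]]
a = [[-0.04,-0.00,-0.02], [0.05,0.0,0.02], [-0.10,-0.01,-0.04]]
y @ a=[[0.00, 0.00, 0.00], [0.01, 0.00, 0.01], [0.02, 0.00, 0.01]]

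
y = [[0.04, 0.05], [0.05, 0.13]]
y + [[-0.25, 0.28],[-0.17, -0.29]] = [[-0.21, 0.33], [-0.12, -0.16]]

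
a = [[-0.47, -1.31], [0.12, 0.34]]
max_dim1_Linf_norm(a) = 1.31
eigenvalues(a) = [-0.15, 0.02]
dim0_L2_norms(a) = [0.49, 1.35]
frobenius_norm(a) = 1.44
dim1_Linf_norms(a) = [1.31, 0.34]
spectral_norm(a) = 1.44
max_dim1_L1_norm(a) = 1.78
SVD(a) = [[-0.97, 0.25], [0.25, 0.97]] @ diag([1.437705369522759, 0.0018084372884154298]) @ [[0.34,0.94],[-0.94,0.34]]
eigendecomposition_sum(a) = [[-0.44,-1.17], [0.11,0.29]] + [[-0.03, -0.14], [0.01, 0.05]]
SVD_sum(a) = [[-0.47, -1.31], [0.12, 0.34]] + [[-0.0,  0.0],[-0.0,  0.0]]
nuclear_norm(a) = 1.44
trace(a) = -0.13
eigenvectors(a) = [[-0.97, 0.94], [0.24, -0.35]]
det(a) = -0.00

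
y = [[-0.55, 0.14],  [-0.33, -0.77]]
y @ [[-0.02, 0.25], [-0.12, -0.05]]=[[-0.01, -0.14],[0.1, -0.04]]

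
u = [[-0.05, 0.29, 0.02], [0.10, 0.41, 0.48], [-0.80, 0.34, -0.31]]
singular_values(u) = [0.94, 0.67, 0.13]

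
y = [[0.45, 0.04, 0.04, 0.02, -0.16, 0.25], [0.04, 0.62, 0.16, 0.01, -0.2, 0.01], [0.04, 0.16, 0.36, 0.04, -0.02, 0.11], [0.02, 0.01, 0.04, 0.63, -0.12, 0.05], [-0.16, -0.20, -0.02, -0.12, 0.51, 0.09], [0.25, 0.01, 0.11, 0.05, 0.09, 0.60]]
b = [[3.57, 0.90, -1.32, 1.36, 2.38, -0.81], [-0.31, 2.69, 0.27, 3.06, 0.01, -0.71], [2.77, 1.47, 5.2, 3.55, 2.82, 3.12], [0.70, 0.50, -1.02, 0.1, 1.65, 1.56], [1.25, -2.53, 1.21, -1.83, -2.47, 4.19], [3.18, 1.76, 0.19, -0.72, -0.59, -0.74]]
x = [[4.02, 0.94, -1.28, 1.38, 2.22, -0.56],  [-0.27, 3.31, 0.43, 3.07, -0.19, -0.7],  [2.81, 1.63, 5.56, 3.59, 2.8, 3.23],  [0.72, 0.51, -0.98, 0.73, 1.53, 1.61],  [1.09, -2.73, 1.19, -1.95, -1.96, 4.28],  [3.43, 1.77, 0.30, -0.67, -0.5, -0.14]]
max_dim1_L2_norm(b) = 8.2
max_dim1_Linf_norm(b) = 5.2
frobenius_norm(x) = 13.36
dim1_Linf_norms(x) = [4.02, 3.31, 5.56, 1.61, 4.28, 3.43]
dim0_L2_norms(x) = [6.13, 5.03, 5.93, 5.39, 4.39, 5.67]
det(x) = -2452.82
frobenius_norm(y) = 1.46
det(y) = 0.01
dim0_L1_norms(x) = [12.34, 10.89, 9.74, 11.39, 9.2, 10.52]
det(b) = -2623.62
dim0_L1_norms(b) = [11.78, 9.85, 9.21, 10.62, 9.92, 11.13]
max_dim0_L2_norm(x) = 6.13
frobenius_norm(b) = 12.88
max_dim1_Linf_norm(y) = 0.63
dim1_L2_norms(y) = [0.54, 0.67, 0.41, 0.64, 0.59, 0.67]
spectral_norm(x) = 9.27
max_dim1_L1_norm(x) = 19.62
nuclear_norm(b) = 27.23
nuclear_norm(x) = 27.93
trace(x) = 11.52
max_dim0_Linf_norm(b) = 5.2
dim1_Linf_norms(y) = [0.45, 0.62, 0.36, 0.63, 0.51, 0.6]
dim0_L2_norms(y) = [0.54, 0.67, 0.41, 0.64, 0.59, 0.67]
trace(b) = 8.35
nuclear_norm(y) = 3.17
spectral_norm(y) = 0.93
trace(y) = 3.17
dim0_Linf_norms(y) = [0.45, 0.62, 0.36, 0.63, 0.51, 0.6]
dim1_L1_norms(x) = [10.4, 7.97, 19.62, 6.08, 13.2, 6.81]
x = b + y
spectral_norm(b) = 8.78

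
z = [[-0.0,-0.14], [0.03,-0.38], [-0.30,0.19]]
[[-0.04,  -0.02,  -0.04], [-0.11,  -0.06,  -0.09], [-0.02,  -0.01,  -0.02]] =z@[[0.27,0.15,0.21], [0.31,0.17,0.25]]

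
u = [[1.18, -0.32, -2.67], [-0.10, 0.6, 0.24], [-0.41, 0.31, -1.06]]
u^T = [[1.18, -0.10, -0.41],  [-0.32, 0.60, 0.31],  [-2.67, 0.24, -1.06]]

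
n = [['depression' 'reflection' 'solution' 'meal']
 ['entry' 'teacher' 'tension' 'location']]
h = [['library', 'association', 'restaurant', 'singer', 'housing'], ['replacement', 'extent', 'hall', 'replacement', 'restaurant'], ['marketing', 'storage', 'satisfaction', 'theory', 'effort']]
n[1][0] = 'entry'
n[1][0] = 'entry'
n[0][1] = 'reflection'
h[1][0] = 'replacement'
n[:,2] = ['solution', 'tension']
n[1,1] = 'teacher'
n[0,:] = ['depression', 'reflection', 'solution', 'meal']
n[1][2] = 'tension'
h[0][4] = 'housing'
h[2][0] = 'marketing'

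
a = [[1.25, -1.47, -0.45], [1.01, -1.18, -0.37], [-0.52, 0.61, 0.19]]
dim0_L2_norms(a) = [1.69, 1.98, 0.61]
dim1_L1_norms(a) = [3.17, 2.56, 1.32]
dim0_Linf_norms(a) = [1.25, 1.47, 0.45]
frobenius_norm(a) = 2.67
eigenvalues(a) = [0.18, 0.08, 0.0]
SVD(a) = [[-0.74,0.66,0.14], [-0.6,-0.74,0.32], [0.31,0.15,0.94]] @ diag([2.674667825927161, 0.007170018143260316, 0.0007821699932716355]) @ [[-0.63,0.74,0.23], [-0.28,-0.5,0.82], [0.72,0.45,0.52]]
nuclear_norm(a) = 2.68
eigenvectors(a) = [[-0.72, 0.69, 0.71], [-0.62, 0.65, 0.44], [0.31, -0.31, 0.55]]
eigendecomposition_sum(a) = [[2.18, -2.67, -0.70], [1.87, -2.3, -0.6], [-0.94, 1.15, 0.3]] + [[-0.93, 1.20, 0.25], [-0.86, 1.12, 0.23], [0.42, -0.54, -0.11]] + [[0.00, 0.0, 0.0], [0.0, 0.00, 0.0], [0.0, 0.0, 0.0]]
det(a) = 0.00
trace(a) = 0.26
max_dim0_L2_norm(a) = 1.98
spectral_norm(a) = 2.67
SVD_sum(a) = [[1.25,-1.47,-0.45], [1.01,-1.18,-0.37], [-0.52,0.61,0.19]] + [[-0.00, -0.00, 0.00], [0.0, 0.0, -0.0], [-0.00, -0.00, 0.00]] + [[0.0, 0.00, 0.0], [0.00, 0.0, 0.00], [0.0, 0.00, 0.0]]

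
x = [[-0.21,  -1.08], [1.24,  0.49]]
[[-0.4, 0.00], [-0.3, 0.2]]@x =[[0.08, 0.43], [0.31, 0.42]]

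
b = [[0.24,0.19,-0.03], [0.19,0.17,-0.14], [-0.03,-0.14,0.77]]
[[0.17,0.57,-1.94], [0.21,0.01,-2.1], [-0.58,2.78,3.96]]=b @ [[2.35, 5.96, -5.47],[-2.25, -4.05, -2.58],[-1.07, 3.1, 4.46]]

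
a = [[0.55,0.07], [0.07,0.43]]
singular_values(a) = [0.58, 0.4]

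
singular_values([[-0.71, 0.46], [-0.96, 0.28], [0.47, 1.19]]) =[1.31, 1.28]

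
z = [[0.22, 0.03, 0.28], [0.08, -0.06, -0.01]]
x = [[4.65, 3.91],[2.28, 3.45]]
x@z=[[1.34, -0.1, 1.26], [0.78, -0.14, 0.60]]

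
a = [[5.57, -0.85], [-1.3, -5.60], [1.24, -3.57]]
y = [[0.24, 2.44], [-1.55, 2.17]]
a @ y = [[2.65, 11.75], [8.37, -15.32], [5.83, -4.72]]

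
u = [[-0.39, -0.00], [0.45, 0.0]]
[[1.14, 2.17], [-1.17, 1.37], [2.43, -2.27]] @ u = [[0.53, 0.00], [1.07, 0.0], [-1.97, 0.0]]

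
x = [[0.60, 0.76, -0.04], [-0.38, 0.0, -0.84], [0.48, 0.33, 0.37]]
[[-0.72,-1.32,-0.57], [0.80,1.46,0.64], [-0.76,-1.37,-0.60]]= x@[[-1.65, -2.99, -1.31],[0.34, 0.61, 0.27],[-0.21, -0.38, -0.17]]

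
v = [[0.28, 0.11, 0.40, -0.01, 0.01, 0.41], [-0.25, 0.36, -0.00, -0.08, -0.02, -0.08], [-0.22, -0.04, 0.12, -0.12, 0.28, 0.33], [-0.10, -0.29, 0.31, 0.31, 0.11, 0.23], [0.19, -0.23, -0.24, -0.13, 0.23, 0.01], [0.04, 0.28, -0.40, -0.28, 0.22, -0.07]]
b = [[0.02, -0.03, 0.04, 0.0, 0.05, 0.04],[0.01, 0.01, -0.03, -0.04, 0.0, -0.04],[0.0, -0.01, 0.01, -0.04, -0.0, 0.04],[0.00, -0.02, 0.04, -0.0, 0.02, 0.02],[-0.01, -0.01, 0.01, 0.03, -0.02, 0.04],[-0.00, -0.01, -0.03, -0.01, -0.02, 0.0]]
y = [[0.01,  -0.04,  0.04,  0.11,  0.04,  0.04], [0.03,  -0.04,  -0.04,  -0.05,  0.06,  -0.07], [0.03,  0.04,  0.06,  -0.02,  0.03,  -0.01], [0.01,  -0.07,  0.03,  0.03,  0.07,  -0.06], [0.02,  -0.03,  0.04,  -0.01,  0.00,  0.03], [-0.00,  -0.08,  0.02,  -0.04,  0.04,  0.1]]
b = v @ y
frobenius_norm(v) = 1.35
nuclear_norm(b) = 0.28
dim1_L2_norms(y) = [0.14, 0.12, 0.09, 0.12, 0.06, 0.14]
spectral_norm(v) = 0.93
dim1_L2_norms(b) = [0.08, 0.07, 0.06, 0.05, 0.06, 0.04]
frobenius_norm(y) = 0.28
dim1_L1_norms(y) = [0.28, 0.29, 0.19, 0.27, 0.13, 0.28]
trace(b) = 0.02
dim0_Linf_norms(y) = [0.03, 0.08, 0.06, 0.11, 0.07, 0.1]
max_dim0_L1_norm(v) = 1.47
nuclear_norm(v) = 2.78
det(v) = 0.00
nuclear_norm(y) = 0.61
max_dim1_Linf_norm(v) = 0.41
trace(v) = 1.23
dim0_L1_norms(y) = [0.1, 0.3, 0.23, 0.26, 0.24, 0.31]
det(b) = 0.00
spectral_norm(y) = 0.17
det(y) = 0.00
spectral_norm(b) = 0.12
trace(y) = 0.16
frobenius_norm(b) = 0.15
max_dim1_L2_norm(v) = 0.65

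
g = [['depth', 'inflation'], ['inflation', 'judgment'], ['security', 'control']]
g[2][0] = 'security'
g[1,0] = 'inflation'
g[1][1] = 'judgment'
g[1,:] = ['inflation', 'judgment']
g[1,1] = 'judgment'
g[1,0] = 'inflation'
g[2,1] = 'control'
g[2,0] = 'security'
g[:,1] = ['inflation', 'judgment', 'control']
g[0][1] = 'inflation'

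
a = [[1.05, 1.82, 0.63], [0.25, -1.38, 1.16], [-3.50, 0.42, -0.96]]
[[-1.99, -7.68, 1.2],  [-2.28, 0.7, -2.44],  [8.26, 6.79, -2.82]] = a @ [[-2.03, -1.68, 1.36], [0.43, -2.54, 0.5], [-1.02, -2.06, -1.8]]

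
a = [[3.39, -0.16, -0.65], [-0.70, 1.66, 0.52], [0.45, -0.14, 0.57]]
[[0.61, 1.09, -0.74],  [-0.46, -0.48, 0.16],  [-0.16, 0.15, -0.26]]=a@[[0.1, 0.31, -0.26],[-0.11, -0.15, 0.06],[-0.39, -0.02, -0.23]]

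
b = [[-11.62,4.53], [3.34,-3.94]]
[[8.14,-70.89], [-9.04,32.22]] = b@[[0.29, 4.35], [2.54, -4.49]]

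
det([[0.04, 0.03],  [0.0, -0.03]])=-0.001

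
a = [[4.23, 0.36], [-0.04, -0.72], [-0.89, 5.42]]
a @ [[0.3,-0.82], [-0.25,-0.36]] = [[1.18, -3.6], [0.17, 0.29], [-1.62, -1.22]]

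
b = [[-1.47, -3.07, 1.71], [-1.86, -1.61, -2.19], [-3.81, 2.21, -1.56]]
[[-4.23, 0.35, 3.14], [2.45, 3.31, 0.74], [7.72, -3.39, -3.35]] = b @ [[-0.88, 0.73, 0.21], [1.13, -1.17, -1.00], [-1.20, -1.27, 0.22]]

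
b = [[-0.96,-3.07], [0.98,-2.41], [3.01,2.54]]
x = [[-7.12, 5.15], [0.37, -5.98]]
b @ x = [[5.7,  13.41], [-7.87,  19.46], [-20.49,  0.31]]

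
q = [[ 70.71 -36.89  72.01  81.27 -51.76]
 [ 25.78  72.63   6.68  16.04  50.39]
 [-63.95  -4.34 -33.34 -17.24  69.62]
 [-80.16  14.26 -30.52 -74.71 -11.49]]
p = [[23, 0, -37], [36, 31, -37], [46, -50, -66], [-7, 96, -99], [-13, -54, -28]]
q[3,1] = 14.26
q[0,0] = 70.71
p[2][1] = -50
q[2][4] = 69.62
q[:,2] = [72.01, 6.68, -33.34, -30.52]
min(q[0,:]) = -51.76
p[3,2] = -99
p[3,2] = -99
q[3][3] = -74.71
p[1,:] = [36, 31, -37]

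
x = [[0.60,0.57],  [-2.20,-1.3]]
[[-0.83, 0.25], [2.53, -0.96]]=x@[[-0.76, 0.47],  [-0.66, -0.06]]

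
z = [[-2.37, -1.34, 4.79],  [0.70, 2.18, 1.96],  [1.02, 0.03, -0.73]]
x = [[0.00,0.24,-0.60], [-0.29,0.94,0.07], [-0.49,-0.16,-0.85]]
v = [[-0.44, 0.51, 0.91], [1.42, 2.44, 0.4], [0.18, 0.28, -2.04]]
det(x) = -0.37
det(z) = -10.00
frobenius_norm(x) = 1.54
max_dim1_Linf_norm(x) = 0.94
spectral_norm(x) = 1.12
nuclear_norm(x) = 2.46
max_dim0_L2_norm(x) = 1.04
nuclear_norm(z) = 9.17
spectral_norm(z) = 5.70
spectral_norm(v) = 2.88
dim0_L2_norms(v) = [1.5, 2.51, 2.27]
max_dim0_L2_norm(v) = 2.51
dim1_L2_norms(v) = [1.13, 2.85, 2.07]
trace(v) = -0.04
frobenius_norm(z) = 6.40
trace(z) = -0.92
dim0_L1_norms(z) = [4.09, 3.55, 7.48]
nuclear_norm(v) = 5.70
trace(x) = 0.09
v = x @ z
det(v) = 3.72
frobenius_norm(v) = 3.70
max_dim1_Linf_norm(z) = 4.79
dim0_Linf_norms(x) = [0.49, 0.94, 0.85]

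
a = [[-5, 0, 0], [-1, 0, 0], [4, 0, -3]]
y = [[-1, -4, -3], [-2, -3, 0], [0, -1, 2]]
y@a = [[-3, 0, 9], [13, 0, 0], [9, 0, -6]]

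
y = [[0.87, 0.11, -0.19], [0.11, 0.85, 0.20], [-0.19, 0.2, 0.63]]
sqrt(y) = [[0.92, 0.07, -0.12], [0.07, 0.91, 0.12], [-0.12, 0.12, 0.78]]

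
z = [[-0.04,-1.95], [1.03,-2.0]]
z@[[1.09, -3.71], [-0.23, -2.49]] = [[0.4,5.00], [1.58,1.16]]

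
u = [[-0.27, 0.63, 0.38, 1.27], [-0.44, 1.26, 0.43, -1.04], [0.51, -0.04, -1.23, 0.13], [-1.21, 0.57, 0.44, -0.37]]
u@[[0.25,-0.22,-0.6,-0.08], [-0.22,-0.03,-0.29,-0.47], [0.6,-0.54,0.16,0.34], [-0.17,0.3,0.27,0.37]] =[[-0.19, 0.22, 0.38, 0.32], [0.05, -0.49, -0.31, -0.8], [-0.62, 0.59, -0.46, -0.39], [-0.10, -0.1, 0.53, -0.16]]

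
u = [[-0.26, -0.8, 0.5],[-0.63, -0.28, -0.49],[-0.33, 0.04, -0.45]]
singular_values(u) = [1.01, 0.98, 0.0]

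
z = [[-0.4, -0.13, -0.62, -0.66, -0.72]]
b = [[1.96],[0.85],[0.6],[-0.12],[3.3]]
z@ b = [[-3.56]]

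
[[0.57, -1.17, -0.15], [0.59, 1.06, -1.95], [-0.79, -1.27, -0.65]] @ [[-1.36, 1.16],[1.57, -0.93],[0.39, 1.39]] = [[-2.67, 1.54],[0.10, -3.01],[-1.17, -0.64]]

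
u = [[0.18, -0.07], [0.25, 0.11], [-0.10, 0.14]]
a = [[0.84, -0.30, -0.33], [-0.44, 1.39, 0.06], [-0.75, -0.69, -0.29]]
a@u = [[0.11, -0.14], [0.26, 0.19], [-0.28, -0.06]]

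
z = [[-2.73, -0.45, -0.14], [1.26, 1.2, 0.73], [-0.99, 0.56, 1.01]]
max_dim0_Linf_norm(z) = 2.73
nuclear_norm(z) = 5.23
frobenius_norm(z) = 3.68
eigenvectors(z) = [[-0.89, -0.07, -0.09], [0.35, 0.71, 0.72], [-0.3, -0.7, 0.69]]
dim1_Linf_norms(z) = [2.73, 1.26, 1.01]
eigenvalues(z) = [-2.6, 0.35, 1.73]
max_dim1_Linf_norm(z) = 2.73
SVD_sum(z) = [[-2.66,  -0.71,  -0.21], [1.52,  0.4,  0.12], [-0.71,  -0.19,  -0.05]] + [[-0.05, 0.15, 0.17], [-0.23, 0.67, 0.74], [-0.30, 0.87, 0.95]] + [[-0.02, 0.10, -0.10], [-0.02, 0.13, -0.12], [0.02, -0.12, 0.11]]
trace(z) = -0.52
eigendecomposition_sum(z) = [[-2.71, -0.31, -0.04], [1.07, 0.12, 0.02], [-0.91, -0.11, -0.01]] + [[-0.01, -0.02, 0.02], [0.13, 0.19, -0.18], [-0.13, -0.18, 0.17]] + [[-0.01, -0.12, -0.12], [0.05, 0.89, 0.89], [0.05, 0.85, 0.85]]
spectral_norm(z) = 3.26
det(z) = -1.56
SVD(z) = [[-0.85, -0.14, -0.52], [0.48, -0.61, -0.63], [-0.23, -0.78, 0.58]] @ diag([3.259561149555095, 1.6864247604010207, 0.28378273347302535]) @ [[0.96, 0.26, 0.07], [0.23, -0.65, -0.72], [0.14, -0.71, 0.69]]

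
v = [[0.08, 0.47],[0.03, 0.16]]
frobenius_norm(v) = 0.50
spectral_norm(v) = 0.50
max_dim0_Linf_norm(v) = 0.47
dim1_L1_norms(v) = [0.55, 0.19]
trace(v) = 0.24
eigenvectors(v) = [[-0.98, -0.94],[0.18, -0.33]]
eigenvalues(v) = [-0.01, 0.25]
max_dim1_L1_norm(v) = 0.55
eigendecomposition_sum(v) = [[-0.0, 0.01], [0.00, -0.00]] + [[0.08, 0.46], [0.03, 0.16]]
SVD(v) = [[-0.95, -0.32], [-0.32, 0.95]] @ diag([0.5037790597462768, 0.002580496300609898]) @ [[-0.17, -0.99], [0.99, -0.17]]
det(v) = -0.00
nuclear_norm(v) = 0.51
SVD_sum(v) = [[0.08, 0.47], [0.03, 0.16]] + [[-0.0, 0.0], [0.0, -0.00]]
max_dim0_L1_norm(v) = 0.63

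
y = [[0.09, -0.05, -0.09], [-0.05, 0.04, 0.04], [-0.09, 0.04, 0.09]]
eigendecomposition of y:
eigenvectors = [[0.67,-0.74,0.0], [-0.36,-0.33,-0.87], [-0.65,-0.58,0.49]]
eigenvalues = [0.2, -0.0, 0.02]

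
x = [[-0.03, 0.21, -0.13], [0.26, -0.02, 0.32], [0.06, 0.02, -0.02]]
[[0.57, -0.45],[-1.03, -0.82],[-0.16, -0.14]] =x@[[-3.41, -1.66], [2.03, -3.26], [-0.32, -1.43]]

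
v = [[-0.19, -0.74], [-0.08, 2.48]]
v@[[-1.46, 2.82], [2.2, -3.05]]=[[-1.35, 1.72], [5.57, -7.79]]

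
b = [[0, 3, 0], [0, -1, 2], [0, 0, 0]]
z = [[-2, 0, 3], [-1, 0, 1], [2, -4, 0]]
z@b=[[0, -6, 0], [0, -3, 0], [0, 10, -8]]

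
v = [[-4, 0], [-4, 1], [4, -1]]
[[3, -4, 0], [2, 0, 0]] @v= [[4, -4], [-8, 0]]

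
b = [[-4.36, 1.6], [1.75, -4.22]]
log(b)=[[(1.39+3.14j), -0.39-0.00j], [(-0.43-0j), 1.36+3.14j]]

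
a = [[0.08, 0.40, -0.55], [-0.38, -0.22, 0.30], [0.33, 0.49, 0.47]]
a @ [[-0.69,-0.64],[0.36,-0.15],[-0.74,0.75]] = [[0.5,  -0.52], [-0.04,  0.5], [-0.4,  0.07]]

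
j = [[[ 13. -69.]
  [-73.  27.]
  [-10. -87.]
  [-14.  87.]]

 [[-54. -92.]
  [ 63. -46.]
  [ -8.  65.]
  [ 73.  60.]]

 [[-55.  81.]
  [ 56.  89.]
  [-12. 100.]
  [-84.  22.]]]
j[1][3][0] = 73.0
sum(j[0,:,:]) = -126.0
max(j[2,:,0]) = 56.0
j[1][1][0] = 63.0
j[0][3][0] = -14.0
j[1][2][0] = -8.0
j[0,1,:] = [-73.0, 27.0]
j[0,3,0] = -14.0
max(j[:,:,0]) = 73.0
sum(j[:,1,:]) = 116.0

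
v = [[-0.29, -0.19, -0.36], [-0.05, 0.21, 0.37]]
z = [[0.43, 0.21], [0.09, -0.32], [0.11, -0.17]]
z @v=[[-0.14, -0.04, -0.08], [-0.01, -0.08, -0.15], [-0.02, -0.06, -0.1]]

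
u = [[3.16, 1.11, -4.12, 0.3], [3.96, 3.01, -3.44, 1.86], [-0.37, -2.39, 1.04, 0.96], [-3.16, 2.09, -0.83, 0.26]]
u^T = [[3.16, 3.96, -0.37, -3.16], [1.11, 3.01, -2.39, 2.09], [-4.12, -3.44, 1.04, -0.83], [0.30, 1.86, 0.96, 0.26]]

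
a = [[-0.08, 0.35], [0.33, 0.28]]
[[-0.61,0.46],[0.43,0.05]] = a @ [[2.34, -0.82],[-1.22, 1.14]]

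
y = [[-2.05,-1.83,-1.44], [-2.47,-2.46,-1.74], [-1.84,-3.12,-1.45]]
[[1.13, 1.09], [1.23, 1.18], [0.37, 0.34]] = y@[[-0.36,-0.35], [0.54,0.53], [-0.96,-0.93]]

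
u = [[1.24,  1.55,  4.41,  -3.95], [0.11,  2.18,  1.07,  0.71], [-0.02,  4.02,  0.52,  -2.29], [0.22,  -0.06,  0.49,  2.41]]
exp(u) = [[2.09,  52.04,  18.39,  -33.88], [1.12,  28.81,  10.77,  -2.15], [0.28,  29.22,  9.72,  -7.69], [1.28,  11.49,  6.2,  4.00]]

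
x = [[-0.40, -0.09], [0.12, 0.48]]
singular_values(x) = [0.55, 0.33]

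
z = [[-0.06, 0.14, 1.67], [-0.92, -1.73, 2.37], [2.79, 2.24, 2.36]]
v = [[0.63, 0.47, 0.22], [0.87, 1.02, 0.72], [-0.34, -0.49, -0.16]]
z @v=[[-0.48, -0.70, -0.18], [-2.89, -3.36, -1.83], [2.9, 2.44, 1.85]]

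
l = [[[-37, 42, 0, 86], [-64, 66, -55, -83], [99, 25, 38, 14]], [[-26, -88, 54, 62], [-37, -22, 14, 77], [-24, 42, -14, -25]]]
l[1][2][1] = 42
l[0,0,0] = -37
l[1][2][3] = -25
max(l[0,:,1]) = 66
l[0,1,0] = -64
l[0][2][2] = 38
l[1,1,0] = -37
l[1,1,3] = 77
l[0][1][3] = -83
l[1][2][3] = -25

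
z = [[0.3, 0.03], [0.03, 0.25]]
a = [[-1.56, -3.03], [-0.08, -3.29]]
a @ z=[[-0.56, -0.80], [-0.12, -0.82]]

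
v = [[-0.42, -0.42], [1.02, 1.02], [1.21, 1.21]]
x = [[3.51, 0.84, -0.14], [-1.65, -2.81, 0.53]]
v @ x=[[-0.78, 0.83, -0.16], [1.9, -2.01, 0.4], [2.25, -2.38, 0.47]]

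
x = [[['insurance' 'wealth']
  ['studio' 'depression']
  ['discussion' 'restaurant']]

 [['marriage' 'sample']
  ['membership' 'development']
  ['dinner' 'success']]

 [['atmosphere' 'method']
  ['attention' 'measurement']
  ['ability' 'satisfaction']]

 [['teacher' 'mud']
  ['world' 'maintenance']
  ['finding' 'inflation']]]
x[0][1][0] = 'studio'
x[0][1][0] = 'studio'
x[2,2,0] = 'ability'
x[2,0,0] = 'atmosphere'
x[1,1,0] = 'membership'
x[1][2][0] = 'dinner'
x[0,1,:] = ['studio', 'depression']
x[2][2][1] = 'satisfaction'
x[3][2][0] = 'finding'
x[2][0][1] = 'method'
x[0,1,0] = 'studio'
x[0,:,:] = [['insurance', 'wealth'], ['studio', 'depression'], ['discussion', 'restaurant']]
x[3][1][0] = 'world'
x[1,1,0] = 'membership'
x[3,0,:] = ['teacher', 'mud']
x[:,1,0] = ['studio', 'membership', 'attention', 'world']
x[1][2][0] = 'dinner'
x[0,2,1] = 'restaurant'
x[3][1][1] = 'maintenance'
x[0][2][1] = 'restaurant'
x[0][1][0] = 'studio'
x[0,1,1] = 'depression'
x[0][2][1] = 'restaurant'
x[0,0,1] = 'wealth'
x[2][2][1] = 'satisfaction'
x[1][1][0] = 'membership'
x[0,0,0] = 'insurance'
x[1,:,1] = ['sample', 'development', 'success']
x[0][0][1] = 'wealth'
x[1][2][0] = 'dinner'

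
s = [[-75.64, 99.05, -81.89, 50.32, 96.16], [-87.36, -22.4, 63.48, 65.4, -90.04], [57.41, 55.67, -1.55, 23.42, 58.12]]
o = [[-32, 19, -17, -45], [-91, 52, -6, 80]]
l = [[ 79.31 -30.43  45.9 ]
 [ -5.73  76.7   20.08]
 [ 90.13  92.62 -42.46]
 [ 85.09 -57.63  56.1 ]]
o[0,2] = -17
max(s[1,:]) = 65.4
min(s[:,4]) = -90.04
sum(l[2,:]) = 140.29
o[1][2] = -6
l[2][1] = 92.62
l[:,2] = [45.9, 20.08, -42.46, 56.1]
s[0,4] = 96.16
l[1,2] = 20.08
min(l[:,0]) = -5.73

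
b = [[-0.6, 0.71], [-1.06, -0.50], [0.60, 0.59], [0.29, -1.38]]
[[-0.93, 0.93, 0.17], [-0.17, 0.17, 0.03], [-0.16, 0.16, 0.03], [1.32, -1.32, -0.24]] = b @ [[0.56, -0.56, -0.1], [-0.84, 0.84, 0.15]]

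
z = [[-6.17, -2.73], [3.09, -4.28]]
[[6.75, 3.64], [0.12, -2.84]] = z@ [[-0.82, -0.67],  [-0.62, 0.18]]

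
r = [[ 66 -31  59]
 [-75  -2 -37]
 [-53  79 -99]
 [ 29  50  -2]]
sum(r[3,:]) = 77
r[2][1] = 79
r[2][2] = -99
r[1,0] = -75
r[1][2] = -37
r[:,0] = [66, -75, -53, 29]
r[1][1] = -2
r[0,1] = -31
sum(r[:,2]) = -79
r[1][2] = -37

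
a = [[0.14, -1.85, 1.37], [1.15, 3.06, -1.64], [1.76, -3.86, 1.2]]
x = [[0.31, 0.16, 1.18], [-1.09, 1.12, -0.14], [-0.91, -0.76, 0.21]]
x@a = [[2.3, -4.64, 1.58],[0.89, 5.98, -3.5],[-0.63, -1.45, 0.25]]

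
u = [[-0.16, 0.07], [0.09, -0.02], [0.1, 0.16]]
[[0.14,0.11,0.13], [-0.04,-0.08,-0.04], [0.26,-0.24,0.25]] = u @ [[-0.11, -1.05, -0.13], [1.68, -0.83, 1.62]]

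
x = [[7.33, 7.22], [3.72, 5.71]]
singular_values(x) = [12.28, 1.22]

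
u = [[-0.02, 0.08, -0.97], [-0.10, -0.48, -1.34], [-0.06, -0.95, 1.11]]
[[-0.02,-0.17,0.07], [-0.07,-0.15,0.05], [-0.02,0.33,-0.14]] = u @ [[0.01, -0.08, -0.08], [0.06, -0.14, 0.08], [0.03, 0.17, -0.06]]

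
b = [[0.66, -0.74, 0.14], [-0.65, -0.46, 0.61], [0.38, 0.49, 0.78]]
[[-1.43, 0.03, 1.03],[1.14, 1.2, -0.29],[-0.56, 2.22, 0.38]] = b@ [[-1.89, 0.10, 1.01],[0.25, 0.52, -0.44],[0.04, 2.47, 0.27]]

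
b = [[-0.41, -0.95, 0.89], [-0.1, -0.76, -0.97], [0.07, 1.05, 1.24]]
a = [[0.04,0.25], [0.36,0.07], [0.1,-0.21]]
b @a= [[-0.27, -0.36], [-0.37, 0.13], [0.5, -0.17]]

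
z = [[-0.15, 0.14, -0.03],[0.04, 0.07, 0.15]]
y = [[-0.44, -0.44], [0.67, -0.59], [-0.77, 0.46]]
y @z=[[0.05,-0.09,-0.05], [-0.12,0.05,-0.11], [0.13,-0.08,0.09]]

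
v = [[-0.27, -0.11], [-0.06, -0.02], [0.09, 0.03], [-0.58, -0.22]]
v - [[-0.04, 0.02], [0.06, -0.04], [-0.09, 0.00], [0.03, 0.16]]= [[-0.23,  -0.13], [-0.12,  0.02], [0.18,  0.03], [-0.61,  -0.38]]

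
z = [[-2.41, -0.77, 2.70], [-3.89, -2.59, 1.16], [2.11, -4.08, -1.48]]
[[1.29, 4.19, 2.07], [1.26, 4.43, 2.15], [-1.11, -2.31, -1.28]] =z @ [[-0.28, -0.81, -0.41], [0.04, -0.14, -0.04], [0.24, 0.79, 0.39]]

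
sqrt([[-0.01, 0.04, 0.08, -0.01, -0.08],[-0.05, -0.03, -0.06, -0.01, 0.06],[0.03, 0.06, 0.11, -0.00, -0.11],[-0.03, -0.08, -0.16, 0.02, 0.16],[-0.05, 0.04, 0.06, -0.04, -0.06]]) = [[0.06+0.23j, (0.1-0.05j), (0.2-0.08j), -0.04+0.09j, (-0.2+0.08j)], [(-0.05+0.05j), (-0.1+0.05j), -0.20-0.01j, (0.05+0j), (0.2+0.01j)], [0.10+0.20j, 0.16-0.21j, (0.32-0.12j), (-0.06+0.13j), (-0.32+0.12j)], [(-0.02-0.17j), (-0.21+0.05j), -0.39+0.07j, (0.21-0.07j), (0.39-0.07j)], [-0.07+0.33j, 0.04-0.21j, (0.05-0.16j), -0.12+0.17j, (-0.05+0.16j)]]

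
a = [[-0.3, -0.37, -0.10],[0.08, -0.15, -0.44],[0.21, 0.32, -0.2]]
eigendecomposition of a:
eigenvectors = [[(-0.84+0j), (0.08+0.56j), (0.08-0.56j)],[(0.5+0j), 0.62+0.00j, (0.62-0j)],[(-0.2+0j), 0.18-0.51j, (0.18+0.51j)]]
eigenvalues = [(-0.11+0j), (-0.27+0.44j), (-0.27-0.44j)]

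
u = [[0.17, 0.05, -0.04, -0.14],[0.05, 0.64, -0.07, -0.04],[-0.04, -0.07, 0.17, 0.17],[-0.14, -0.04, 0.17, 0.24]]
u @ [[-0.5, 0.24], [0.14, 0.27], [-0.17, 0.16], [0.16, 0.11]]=[[-0.09, 0.03], [0.07, 0.17], [0.01, 0.02], [0.07, 0.01]]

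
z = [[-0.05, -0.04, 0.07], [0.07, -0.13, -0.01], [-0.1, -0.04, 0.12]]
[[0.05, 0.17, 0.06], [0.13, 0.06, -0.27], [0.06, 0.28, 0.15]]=z @ [[0.32, -0.84, -1.77], [-0.86, -1.02, 1.1], [0.48, 1.27, 0.18]]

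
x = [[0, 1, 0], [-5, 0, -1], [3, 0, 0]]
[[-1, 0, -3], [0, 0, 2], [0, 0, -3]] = x @ [[0, 0, -1], [-1, 0, -3], [0, 0, 3]]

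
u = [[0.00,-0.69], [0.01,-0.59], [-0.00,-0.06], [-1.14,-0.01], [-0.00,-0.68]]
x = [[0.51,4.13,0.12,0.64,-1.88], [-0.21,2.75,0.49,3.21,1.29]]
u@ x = [[0.14, -1.90, -0.34, -2.21, -0.89], [0.13, -1.58, -0.29, -1.89, -0.78], [0.01, -0.16, -0.03, -0.19, -0.08], [-0.58, -4.74, -0.14, -0.76, 2.13], [0.14, -1.87, -0.33, -2.18, -0.88]]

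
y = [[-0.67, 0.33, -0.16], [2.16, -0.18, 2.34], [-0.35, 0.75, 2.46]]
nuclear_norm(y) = 5.75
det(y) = -0.80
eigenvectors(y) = [[-0.37, 0.39, 0.02],  [0.91, 0.89, 0.6],  [-0.20, -0.23, 0.8]]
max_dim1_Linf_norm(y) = 2.46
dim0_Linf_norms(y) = [2.16, 0.75, 2.46]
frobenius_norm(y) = 4.18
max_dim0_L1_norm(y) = 4.96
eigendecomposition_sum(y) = [[-0.76,0.29,-0.2], [1.88,-0.71,0.48], [-0.41,0.16,-0.11]] + [[0.09,0.03,-0.02], [0.20,0.07,-0.06], [-0.05,-0.02,0.01]] + [[0.00,0.01,0.06], [0.09,0.46,1.91], [0.12,0.61,2.55]]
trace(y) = 1.61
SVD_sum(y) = [[-0.19,  -0.03,  -0.37], [1.35,  0.19,  2.72], [0.93,  0.13,  1.87]] + [[-0.52,0.26,0.24], [0.8,-0.4,-0.37], [-1.27,0.64,0.58]] + [[0.04,0.10,-0.02], [0.01,0.03,-0.01], [-0.01,-0.02,0.01]]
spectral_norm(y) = 3.71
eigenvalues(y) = [-1.57, 0.17, 3.01]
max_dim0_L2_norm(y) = 3.4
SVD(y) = [[-0.11, -0.33, -0.94], [0.82, 0.5, -0.27], [0.56, -0.8, 0.21]] @ diag([3.71263829021289, 1.9228488654202454, 0.1121122954773093]) @ [[0.44, 0.06, 0.89], [0.83, -0.41, -0.38], [-0.35, -0.91, 0.24]]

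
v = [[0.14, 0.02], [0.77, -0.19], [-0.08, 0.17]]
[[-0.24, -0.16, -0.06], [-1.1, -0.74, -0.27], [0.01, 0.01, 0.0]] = v @ [[-1.6, -1.08, -0.39],[-0.7, -0.47, -0.17]]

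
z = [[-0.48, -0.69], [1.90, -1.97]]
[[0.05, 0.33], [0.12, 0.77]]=z@[[-0.01, -0.05], [-0.07, -0.44]]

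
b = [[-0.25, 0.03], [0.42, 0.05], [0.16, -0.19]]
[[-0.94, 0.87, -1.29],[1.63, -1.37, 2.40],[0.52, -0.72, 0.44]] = b @[[3.83,  -3.38,  5.44], [0.49,  0.93,  2.26]]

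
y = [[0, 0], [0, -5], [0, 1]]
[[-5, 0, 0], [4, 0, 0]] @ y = [[0, 0], [0, 0]]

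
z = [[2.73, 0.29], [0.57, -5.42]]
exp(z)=[[15.61, 0.55], [1.09, 0.04]]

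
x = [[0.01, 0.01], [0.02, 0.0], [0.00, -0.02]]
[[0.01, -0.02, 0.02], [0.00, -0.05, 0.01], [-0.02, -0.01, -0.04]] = x@ [[-0.00, -2.51, 0.27], [0.8, 0.36, 2.17]]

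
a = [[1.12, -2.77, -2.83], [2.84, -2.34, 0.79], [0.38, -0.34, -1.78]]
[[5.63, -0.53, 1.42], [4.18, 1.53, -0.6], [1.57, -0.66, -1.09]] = a @[[0.57, 0.27, -1.89],[-1.27, -0.17, -1.85],[-0.52, 0.46, 0.56]]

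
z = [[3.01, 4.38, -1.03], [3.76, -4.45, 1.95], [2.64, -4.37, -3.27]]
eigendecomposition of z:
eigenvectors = [[(0.92+0j), 0.10-0.21j, (0.1+0.21j)], [0.39+0.00j, (-0.22+0.44j), (-0.22-0.44j)], [(0.09+0j), (-0.84+0j), (-0.84-0j)]]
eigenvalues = [(4.78+0j), (-4.75+2.99j), (-4.75-2.99j)]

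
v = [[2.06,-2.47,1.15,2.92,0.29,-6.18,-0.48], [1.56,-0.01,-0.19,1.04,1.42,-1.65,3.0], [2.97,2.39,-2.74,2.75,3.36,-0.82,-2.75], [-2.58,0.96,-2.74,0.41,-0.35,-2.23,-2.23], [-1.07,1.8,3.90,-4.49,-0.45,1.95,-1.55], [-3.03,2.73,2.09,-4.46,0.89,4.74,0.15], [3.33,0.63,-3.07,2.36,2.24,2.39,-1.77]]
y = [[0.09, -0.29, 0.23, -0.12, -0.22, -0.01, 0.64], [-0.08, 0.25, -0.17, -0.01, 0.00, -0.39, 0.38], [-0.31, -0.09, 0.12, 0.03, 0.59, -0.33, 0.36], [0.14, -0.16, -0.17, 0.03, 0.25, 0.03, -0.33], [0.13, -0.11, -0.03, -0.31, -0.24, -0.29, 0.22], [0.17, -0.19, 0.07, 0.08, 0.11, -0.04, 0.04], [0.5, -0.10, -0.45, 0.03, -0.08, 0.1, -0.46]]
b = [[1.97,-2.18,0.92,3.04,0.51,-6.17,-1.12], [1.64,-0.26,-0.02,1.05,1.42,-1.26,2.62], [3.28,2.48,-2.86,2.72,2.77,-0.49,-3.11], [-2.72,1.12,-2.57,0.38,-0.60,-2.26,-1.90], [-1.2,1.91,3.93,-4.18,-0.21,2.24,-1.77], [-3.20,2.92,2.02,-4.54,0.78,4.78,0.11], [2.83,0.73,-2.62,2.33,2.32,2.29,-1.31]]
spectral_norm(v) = 12.79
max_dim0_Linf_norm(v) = 6.18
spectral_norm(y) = 1.24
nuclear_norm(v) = 36.24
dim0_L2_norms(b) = [6.66, 4.99, 6.48, 7.84, 4.04, 8.84, 5.12]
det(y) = 0.00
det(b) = -1159.49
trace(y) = -0.25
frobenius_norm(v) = 17.35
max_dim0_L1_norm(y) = 2.43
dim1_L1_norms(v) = [15.55, 8.87, 17.78, 11.5, 15.21, 18.09, 15.79]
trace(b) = 2.49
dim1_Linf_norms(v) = [6.18, 3.0, 3.36, 2.74, 4.49, 4.74, 3.33]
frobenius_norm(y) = 1.75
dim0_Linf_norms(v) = [3.33, 2.73, 3.9, 4.49, 3.36, 6.18, 3.0]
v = b + y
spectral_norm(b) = 12.81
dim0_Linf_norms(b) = [3.28, 2.92, 3.93, 4.54, 2.77, 6.17, 3.11]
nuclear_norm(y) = 3.69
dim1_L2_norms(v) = [7.66, 4.16, 7.01, 5.03, 6.79, 8.01, 6.35]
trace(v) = 2.24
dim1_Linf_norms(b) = [6.17, 2.62, 3.28, 2.72, 4.18, 4.78, 2.83]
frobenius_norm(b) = 17.13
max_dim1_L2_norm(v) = 8.01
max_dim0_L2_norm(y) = 1.03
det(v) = -4157.03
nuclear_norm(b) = 35.18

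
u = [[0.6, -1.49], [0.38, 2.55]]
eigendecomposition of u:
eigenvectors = [[-0.97, 0.68], [0.23, -0.73]]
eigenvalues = [0.95, 2.2]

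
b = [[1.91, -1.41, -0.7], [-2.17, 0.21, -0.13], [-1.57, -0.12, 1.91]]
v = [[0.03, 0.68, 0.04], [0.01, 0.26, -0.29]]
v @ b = [[-1.48,0.1,-0.03], [-0.09,0.08,-0.59]]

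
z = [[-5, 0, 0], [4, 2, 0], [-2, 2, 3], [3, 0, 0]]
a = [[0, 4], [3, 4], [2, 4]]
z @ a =[[0, -20], [6, 24], [12, 12], [0, 12]]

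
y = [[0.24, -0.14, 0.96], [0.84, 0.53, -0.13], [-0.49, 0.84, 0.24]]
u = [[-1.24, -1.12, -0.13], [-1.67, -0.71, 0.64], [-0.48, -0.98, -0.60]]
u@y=[[-1.17, -0.53, -1.08], [-1.31, 0.40, -1.36], [-0.64, -0.96, -0.48]]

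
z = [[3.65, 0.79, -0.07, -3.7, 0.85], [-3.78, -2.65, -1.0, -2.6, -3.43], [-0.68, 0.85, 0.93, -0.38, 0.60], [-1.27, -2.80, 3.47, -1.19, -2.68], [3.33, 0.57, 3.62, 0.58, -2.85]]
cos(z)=[[-1.42, -1.01, -3.33, 2.05, 0.72], [0.75, 3.15, 4.05, -2.28, 6.0], [0.36, -1.36, 1.84, 1.92, -0.24], [-1.67, 0.77, -4.68, -0.21, 3.39], [-1.04, -3.12, -0.63, 0.94, -2.47]]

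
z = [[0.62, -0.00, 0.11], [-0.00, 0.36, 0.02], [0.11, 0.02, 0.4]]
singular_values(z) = [0.67, 0.38, 0.34]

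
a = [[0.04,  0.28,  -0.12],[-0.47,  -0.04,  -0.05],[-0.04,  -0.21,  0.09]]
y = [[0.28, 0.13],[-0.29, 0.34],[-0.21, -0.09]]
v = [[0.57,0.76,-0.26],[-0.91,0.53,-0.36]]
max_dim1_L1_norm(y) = 0.63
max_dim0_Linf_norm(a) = 0.47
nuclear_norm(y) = 0.82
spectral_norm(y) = 0.48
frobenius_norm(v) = 1.49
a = y @ v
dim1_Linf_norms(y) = [0.28, 0.34, 0.21]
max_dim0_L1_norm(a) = 0.55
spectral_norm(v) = 1.11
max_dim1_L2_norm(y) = 0.45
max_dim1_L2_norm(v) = 1.11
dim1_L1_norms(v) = [1.59, 1.8]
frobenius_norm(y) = 0.59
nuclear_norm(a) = 0.86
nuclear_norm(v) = 2.10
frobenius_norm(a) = 0.61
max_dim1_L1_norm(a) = 0.56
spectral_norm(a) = 0.49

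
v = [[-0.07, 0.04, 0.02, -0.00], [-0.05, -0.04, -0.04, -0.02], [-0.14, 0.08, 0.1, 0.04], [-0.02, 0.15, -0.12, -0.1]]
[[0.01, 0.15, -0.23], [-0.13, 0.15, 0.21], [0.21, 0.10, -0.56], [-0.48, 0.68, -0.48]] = v@[[0.56, -1.73, 0.59], [-0.79, 1.17, -4.59], [4.09, -0.88, -0.45], [-1.43, -3.61, -1.67]]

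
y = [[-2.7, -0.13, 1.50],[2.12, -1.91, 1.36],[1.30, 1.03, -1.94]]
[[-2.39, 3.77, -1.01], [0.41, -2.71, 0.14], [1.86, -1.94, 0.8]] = y @[[0.43, -1.51, 0.12], [-0.34, -0.43, -0.28], [-0.85, -0.24, -0.48]]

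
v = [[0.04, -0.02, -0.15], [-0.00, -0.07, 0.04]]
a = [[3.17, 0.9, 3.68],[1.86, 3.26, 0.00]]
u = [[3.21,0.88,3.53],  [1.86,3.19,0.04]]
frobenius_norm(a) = 6.20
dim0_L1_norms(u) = [5.07, 4.07, 3.57]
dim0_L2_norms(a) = [3.68, 3.38, 3.68]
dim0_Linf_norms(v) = [0.04, 0.07, 0.15]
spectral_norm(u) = 5.37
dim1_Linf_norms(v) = [0.15, 0.07]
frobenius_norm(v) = 0.18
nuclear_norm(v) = 0.23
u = v + a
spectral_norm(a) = 5.43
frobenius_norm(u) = 6.10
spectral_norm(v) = 0.16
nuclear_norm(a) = 8.43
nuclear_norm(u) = 8.26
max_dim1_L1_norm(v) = 0.21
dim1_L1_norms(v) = [0.21, 0.11]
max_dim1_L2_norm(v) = 0.16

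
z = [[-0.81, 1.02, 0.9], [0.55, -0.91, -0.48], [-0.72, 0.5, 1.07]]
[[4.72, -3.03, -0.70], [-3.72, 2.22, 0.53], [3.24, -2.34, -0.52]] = z @ [[-1.12, 5.73, 0.44], [2.94, 0.19, -0.29], [0.9, 1.58, -0.05]]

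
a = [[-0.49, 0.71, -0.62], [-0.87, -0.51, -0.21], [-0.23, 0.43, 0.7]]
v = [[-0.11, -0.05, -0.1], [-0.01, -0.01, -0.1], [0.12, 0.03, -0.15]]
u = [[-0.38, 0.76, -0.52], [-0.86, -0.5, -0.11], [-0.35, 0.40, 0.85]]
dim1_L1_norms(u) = [1.66, 1.47, 1.6]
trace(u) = -0.03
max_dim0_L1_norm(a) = 1.65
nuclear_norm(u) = 3.00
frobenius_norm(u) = 1.73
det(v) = 0.00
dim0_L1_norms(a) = [1.59, 1.65, 1.53]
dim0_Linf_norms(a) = [0.87, 0.71, 0.7]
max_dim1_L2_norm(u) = 1.0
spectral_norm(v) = 0.21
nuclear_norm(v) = 0.38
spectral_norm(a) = 1.15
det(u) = 1.00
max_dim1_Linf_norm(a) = 0.87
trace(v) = -0.27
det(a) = 0.90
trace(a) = -0.30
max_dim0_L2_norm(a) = 1.02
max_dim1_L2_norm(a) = 1.06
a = v + u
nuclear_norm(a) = 2.93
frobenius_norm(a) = 1.71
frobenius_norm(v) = 0.27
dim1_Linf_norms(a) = [0.71, 0.87, 0.7]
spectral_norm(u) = 1.01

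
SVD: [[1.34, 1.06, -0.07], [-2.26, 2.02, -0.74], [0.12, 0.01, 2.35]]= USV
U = [[-0.10, 0.15, -0.98], [0.93, -0.35, -0.15], [-0.36, -0.93, -0.11]]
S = [3.26, 2.19, 1.67]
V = [[-0.7,0.54,-0.47], [0.40,-0.25,-0.88], [-0.59,-0.80,-0.04]]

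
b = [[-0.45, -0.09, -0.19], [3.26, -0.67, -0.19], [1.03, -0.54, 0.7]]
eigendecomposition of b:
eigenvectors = [[-0.04-0.20j, -0.04+0.20j, -0.11+0.00j], [-0.92+0.00j, -0.92-0.00j, -0.37+0.00j], [(-0.34-0.02j), (-0.34+0.02j), 0.92+0.00j]]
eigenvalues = [(-0.61+0.7j), (-0.61-0.7j), (0.79+0j)]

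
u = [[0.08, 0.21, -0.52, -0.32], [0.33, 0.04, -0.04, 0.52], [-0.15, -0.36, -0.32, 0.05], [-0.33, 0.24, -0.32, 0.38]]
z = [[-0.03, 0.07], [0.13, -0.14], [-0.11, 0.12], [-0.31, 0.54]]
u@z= [[0.18, -0.26], [-0.16, 0.29], [-0.02, 0.03], [-0.04, 0.11]]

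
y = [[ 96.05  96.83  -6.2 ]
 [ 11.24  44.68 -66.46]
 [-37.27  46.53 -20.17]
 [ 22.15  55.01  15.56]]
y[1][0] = 11.24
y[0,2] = -6.2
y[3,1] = 55.01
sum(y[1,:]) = -10.539999999999992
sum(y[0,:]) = 186.68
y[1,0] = 11.24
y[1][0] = 11.24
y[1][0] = 11.24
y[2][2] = -20.17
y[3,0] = 22.15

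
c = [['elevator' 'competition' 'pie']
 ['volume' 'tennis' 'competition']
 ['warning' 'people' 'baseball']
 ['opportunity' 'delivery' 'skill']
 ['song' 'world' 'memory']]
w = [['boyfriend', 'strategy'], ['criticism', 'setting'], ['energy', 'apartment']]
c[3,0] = 'opportunity'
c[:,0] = ['elevator', 'volume', 'warning', 'opportunity', 'song']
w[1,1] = 'setting'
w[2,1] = 'apartment'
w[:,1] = ['strategy', 'setting', 'apartment']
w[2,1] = 'apartment'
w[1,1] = 'setting'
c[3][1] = 'delivery'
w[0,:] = ['boyfriend', 'strategy']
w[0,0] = 'boyfriend'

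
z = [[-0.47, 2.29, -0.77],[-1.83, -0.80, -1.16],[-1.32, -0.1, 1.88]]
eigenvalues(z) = [(-0.89+2.13j), (-0.89-2.13j), (2.4+0j)]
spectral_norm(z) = 2.61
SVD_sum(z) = [[0.55, 1.61, -1.21], [-0.11, -0.33, 0.25], [-0.4, -1.17, 0.87]] + [[-0.56, -0.04, -0.31], [-1.93, -0.13, -1.05], [-0.23, -0.02, -0.13]] + [[-0.46, 0.71, 0.75], [0.22, -0.34, -0.35], [-0.69, 1.08, 1.13]]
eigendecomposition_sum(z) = [[-0.36+0.98j, (1.05+0.34j), (0.01+0.42j)], [-0.96-0.45j, -0.44+1.03j, -0.43-0.02j], [(-0.35+0.18j), (0.21+0.36j), -0.10+0.12j]] + [[(-0.36-0.98j), 1.05-0.34j, 0.01-0.42j], [-0.96+0.45j, (-0.44-1.03j), (-0.43+0.02j)], [(-0.35-0.18j), 0.21-0.36j, -0.10-0.12j]] + [[(0.24-0j),  0.20-0.00j,  -0.80-0.00j],[0.09-0.00j,  (0.07-0j),  (-0.3-0j)],[-0.63+0.00j,  -0.52+0.00j,  (2.08+0j)]]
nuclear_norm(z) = 7.05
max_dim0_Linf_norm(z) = 2.29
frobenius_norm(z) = 4.08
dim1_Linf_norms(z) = [2.29, 1.83, 1.88]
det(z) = 12.82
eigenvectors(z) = [[0.06+0.67j,0.06-0.67j,(-0.35+0j)], [-0.69+0.00j,(-0.69-0j),(-0.13+0j)], [(-0.15+0.2j),-0.15-0.20j,(0.93+0j)]]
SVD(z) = [[0.8, 0.28, 0.53], [-0.16, 0.95, -0.25], [-0.58, 0.12, 0.81]] @ diag([2.6147991924165863, 2.3129121082635113, 2.1195430551856234]) @ [[0.26, 0.77, -0.58], [-0.88, -0.06, -0.48], [-0.40, 0.63, 0.66]]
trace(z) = 0.61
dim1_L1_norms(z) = [3.53, 3.79, 3.3]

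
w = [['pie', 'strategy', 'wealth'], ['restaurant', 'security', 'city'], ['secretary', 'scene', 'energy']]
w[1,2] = 'city'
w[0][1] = 'strategy'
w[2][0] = 'secretary'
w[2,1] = 'scene'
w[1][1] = 'security'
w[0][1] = 'strategy'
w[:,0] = ['pie', 'restaurant', 'secretary']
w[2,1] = 'scene'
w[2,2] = 'energy'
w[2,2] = 'energy'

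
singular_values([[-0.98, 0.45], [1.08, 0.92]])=[1.54, 0.9]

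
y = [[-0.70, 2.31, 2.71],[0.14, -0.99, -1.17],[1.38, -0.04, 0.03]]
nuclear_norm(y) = 5.31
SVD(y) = [[-0.92, 0.02, 0.39], [0.39, -0.13, 0.91], [0.07, 0.99, 0.11]] @ diag([3.948076089881803, 1.363229667288046, 0.00025045825432488413]) @ [[0.2, -0.64, -0.75], [0.98, 0.1, 0.18], [-0.04, -0.77, 0.64]]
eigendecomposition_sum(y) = [[-1.32, 1.67, 1.91], [0.50, -0.62, -0.72], [0.64, -0.8, -0.92]] + [[0.62, 0.64, 0.80], [-0.36, -0.37, -0.45], [0.74, 0.76, 0.95]] + [[-0.00,-0.0,-0.0], [-0.00,-0.0,-0.00], [0.0,0.0,0.0]]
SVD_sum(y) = [[-0.73, 2.31, 2.70], [0.31, -0.97, -1.14], [0.06, -0.18, -0.21]] + [[0.03, 0.00, 0.01], [-0.17, -0.02, -0.03], [1.32, 0.14, 0.24]] + [[-0.0, -0.00, 0.00],[-0.0, -0.00, 0.0],[-0.00, -0.0, 0.00]]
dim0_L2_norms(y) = [1.55, 2.51, 2.95]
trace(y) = -1.66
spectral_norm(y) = 3.95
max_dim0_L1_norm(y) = 3.91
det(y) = 0.00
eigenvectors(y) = [[-0.85, 0.60, -0.04], [0.32, -0.34, -0.77], [0.41, 0.72, 0.64]]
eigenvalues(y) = [-2.87, 1.21, -0.0]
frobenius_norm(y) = 4.18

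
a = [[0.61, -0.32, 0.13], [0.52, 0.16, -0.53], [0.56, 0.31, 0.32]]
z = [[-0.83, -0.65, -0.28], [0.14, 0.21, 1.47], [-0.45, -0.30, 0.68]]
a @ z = [[-0.61, -0.5, -0.55], [-0.17, -0.15, -0.27], [-0.57, -0.39, 0.52]]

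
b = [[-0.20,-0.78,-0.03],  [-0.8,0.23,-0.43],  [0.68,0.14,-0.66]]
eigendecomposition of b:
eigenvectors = [[(0.57+0j), 0.14-0.42j, 0.14+0.42j], [-0.80+0.00j, (-0.09-0.37j), (-0.09+0.37j)], [0.18+0.00j, (-0.81+0j), -0.81-0.00j]]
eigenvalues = [(0.89+0j), (-0.76+0.41j), (-0.76-0.41j)]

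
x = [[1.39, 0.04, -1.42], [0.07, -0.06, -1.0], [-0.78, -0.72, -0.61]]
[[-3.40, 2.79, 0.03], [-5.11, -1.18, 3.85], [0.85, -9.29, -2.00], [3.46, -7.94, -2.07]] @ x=[[-4.55, -0.32, 2.02], [-10.19, -2.91, 6.09], [2.09, 2.03, 9.30], [5.87, 2.11, 4.29]]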